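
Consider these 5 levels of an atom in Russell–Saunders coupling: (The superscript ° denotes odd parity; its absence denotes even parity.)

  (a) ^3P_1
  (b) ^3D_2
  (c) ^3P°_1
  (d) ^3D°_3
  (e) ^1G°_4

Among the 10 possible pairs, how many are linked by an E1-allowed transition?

(a)–(b): forbidden (parity).
(a)–(c): allowed.
(a)–(d): forbidden (ΔJ).
(a)–(e): forbidden (ΔS, ΔL, ΔJ).
(b)–(c): allowed.
(b)–(d): allowed.
(b)–(e): forbidden (ΔS, ΔL, ΔJ).
(c)–(d): forbidden (parity, ΔJ).
(c)–(e): forbidden (parity, ΔS, ΔL, ΔJ).
(d)–(e): forbidden (parity, ΔS, ΔL).
Allowed pairs: 3 of 10.

3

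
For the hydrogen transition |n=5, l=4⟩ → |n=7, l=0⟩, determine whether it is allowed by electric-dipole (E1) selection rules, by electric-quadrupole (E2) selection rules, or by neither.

neither

Δl = 0 − 4 = -4; l_i + l_f = 4.
E1 (Δl = ±1): not satisfied.
E2 (Δl = 0,±2, l_i+l_f ≥ 2): not satisfied.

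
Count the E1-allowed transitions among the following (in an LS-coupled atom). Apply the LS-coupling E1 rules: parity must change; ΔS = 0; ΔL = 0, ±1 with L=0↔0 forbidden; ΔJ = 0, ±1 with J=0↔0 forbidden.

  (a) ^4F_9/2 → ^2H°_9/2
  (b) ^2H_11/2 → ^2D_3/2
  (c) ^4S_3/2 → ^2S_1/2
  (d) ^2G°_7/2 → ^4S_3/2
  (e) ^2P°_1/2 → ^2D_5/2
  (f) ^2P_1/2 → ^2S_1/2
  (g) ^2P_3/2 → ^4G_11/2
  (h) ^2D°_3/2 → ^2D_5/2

(a) forbidden (ΔS, ΔL fail)
(b) forbidden (parity, ΔL, ΔJ fail)
(c) forbidden (parity, ΔS, ΔL fail)
(d) forbidden (ΔS, ΔL, ΔJ fail)
(e) forbidden (ΔJ fails)
(f) forbidden (parity fails)
(g) forbidden (parity, ΔS, ΔL, ΔJ fail)
(h) allowed
Total allowed: 1 of 8.

1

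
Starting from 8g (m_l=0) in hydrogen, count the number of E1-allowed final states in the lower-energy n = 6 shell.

6

E1 requires Δl = ±1, so l_f ∈ {3, 5}; with 0 ≤ l_f ≤ n_f−1 = 5, the allowed l_f values are {3, 5}.
For l_f = 3: m_f ∈ {m_i−1, m_i, m_i+1} ∩ [−3, 3] = {-1, 0, 1} → 3 states.
For l_f = 5: m_f ∈ {m_i−1, m_i, m_i+1} ∩ [−5, 5] = {-1, 0, 1} → 3 states.
Total: 6.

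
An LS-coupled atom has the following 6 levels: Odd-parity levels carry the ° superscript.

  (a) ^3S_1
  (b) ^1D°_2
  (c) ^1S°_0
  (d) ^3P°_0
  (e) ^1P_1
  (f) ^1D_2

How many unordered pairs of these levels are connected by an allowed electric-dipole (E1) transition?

4

(a)–(b): forbidden (ΔS, ΔL).
(a)–(c): forbidden (ΔS, ΔL).
(a)–(d): allowed.
(a)–(e): forbidden (parity, ΔS).
(a)–(f): forbidden (parity, ΔS, ΔL).
(b)–(c): forbidden (parity, ΔL, ΔJ).
(b)–(d): forbidden (parity, ΔS, ΔJ).
(b)–(e): allowed.
(b)–(f): allowed.
(c)–(d): forbidden (parity, ΔS, ΔJ).
(c)–(e): allowed.
(c)–(f): forbidden (ΔL, ΔJ).
(d)–(e): forbidden (ΔS).
(d)–(f): forbidden (ΔS, ΔJ).
(e)–(f): forbidden (parity).
Allowed pairs: 4 of 15.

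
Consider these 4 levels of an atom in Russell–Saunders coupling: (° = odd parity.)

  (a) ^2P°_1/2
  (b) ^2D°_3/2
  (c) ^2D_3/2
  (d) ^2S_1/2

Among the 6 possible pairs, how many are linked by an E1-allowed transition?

3

(a)–(b): forbidden (parity).
(a)–(c): allowed.
(a)–(d): allowed.
(b)–(c): allowed.
(b)–(d): forbidden (ΔL).
(c)–(d): forbidden (parity, ΔL).
Allowed pairs: 3 of 6.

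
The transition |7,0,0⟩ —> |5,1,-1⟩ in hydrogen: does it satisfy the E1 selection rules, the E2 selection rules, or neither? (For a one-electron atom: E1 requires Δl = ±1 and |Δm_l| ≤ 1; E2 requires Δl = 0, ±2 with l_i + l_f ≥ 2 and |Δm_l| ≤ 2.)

E1

Δl = 1 − 0 = +1; l_i + l_f = 1.
Δm_l = -1.
E1 (Δl = ±1, |Δm_l| ≤ 1): satisfied.
E2 (Δl = 0,±2, l_i+l_f ≥ 2, |Δm_l| ≤ 2): not satisfied.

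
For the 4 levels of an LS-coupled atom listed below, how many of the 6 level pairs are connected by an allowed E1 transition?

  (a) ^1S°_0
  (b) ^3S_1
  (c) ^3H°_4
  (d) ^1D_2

0

(a)–(b): forbidden (ΔS, ΔL).
(a)–(c): forbidden (parity, ΔS, ΔL, ΔJ).
(a)–(d): forbidden (ΔL, ΔJ).
(b)–(c): forbidden (ΔL, ΔJ).
(b)–(d): forbidden (parity, ΔS, ΔL).
(c)–(d): forbidden (ΔS, ΔL, ΔJ).
Allowed pairs: 0 of 6.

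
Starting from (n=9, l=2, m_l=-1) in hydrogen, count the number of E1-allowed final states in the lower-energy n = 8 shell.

E1 requires Δl = ±1, so l_f ∈ {1, 3}; with 0 ≤ l_f ≤ n_f−1 = 7, the allowed l_f values are {1, 3}.
For l_f = 1: m_f ∈ {m_i−1, m_i, m_i+1} ∩ [−1, 1] = {-1, 0} → 2 states.
For l_f = 3: m_f ∈ {m_i−1, m_i, m_i+1} ∩ [−3, 3] = {-2, -1, 0} → 3 states.
Total: 5.

5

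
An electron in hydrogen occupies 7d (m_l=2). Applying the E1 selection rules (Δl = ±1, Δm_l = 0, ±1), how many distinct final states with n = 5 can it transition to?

E1 requires Δl = ±1, so l_f ∈ {1, 3}; with 0 ≤ l_f ≤ n_f−1 = 4, the allowed l_f values are {1, 3}.
For l_f = 1: m_f ∈ {m_i−1, m_i, m_i+1} ∩ [−1, 1] = {1} → 1 state.
For l_f = 3: m_f ∈ {m_i−1, m_i, m_i+1} ∩ [−3, 3] = {1, 2, 3} → 3 states.
Total: 4.

4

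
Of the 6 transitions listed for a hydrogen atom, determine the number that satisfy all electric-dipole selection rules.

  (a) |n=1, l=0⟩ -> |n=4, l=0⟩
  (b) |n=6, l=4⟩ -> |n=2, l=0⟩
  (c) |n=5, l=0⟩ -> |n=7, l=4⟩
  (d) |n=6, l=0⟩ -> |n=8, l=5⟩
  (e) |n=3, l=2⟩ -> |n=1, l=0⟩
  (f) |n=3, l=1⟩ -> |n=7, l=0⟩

(a) forbidden — Δl = +0 (E1 requires Δl = ±1)
(b) forbidden — Δl = -4 (E1 requires Δl = ±1)
(c) forbidden — Δl = +4 (E1 requires Δl = ±1)
(d) forbidden — Δl = +5 (E1 requires Δl = ±1)
(e) forbidden — Δl = -2 (E1 requires Δl = ±1)
(f) allowed
Total allowed: 1 of 6.

1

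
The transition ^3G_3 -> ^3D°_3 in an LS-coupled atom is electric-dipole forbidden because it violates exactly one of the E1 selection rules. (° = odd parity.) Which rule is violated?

the ΔL = 0, ±1 rule

Parity must change: even → odd — satisfied.
ΔS = 0: S: 1 → 1 — satisfied.
ΔL = 0, ±1 (not L=0↔0): L: 4 → 2, ΔL = -2 — violated.
ΔJ = 0, ±1 (not J=0↔0): J: 3 → 3, ΔJ = +0 — satisfied.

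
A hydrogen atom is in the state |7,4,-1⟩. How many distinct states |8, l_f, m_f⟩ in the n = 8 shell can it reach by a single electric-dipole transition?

E1 requires Δl = ±1, so l_f ∈ {3, 5}; with 0 ≤ l_f ≤ n_f−1 = 7, the allowed l_f values are {3, 5}.
For l_f = 3: m_f ∈ {m_i−1, m_i, m_i+1} ∩ [−3, 3] = {-2, -1, 0} → 3 states.
For l_f = 5: m_f ∈ {m_i−1, m_i, m_i+1} ∩ [−5, 5] = {-2, -1, 0} → 3 states.
Total: 6.

6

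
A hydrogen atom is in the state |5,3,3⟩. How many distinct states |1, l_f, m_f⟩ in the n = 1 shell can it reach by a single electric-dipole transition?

0

E1 requires l_f ∈ {2, 4}, but neither lies in [0, 0], so no final state is reachable.
Total: 0.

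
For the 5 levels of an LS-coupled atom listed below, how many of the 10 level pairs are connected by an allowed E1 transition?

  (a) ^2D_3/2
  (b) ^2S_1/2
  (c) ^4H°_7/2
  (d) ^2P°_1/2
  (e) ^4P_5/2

(a)–(b): forbidden (parity, ΔL).
(a)–(c): forbidden (ΔS, ΔL, ΔJ).
(a)–(d): allowed.
(a)–(e): forbidden (parity, ΔS).
(b)–(c): forbidden (ΔS, ΔL, ΔJ).
(b)–(d): allowed.
(b)–(e): forbidden (parity, ΔS, ΔJ).
(c)–(d): forbidden (parity, ΔS, ΔL, ΔJ).
(c)–(e): forbidden (ΔL).
(d)–(e): forbidden (ΔS, ΔJ).
Allowed pairs: 2 of 10.

2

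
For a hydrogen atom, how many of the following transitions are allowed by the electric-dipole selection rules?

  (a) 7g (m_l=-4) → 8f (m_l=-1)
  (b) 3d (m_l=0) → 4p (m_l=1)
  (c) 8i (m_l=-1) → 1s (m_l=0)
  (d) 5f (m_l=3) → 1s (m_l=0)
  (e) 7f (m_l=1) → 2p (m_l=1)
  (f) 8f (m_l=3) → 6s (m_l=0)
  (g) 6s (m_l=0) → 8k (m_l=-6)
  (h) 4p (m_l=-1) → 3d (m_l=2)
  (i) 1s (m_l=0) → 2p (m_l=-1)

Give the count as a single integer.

(a) forbidden — Δm_l = +3 (E1 requires Δm_l = 0, ±1)
(b) allowed
(c) forbidden — Δl = -6 (E1 requires Δl = ±1)
(d) forbidden — Δl = -3 (E1 requires Δl = ±1); Δm_l = -3 (E1 requires Δm_l = 0, ±1)
(e) forbidden — Δl = -2 (E1 requires Δl = ±1)
(f) forbidden — Δl = -3 (E1 requires Δl = ±1); Δm_l = -3 (E1 requires Δm_l = 0, ±1)
(g) forbidden — Δl = +7 (E1 requires Δl = ±1); Δm_l = -6 (E1 requires Δm_l = 0, ±1)
(h) forbidden — Δm_l = +3 (E1 requires Δm_l = 0, ±1)
(i) allowed
Total allowed: 2 of 9.

2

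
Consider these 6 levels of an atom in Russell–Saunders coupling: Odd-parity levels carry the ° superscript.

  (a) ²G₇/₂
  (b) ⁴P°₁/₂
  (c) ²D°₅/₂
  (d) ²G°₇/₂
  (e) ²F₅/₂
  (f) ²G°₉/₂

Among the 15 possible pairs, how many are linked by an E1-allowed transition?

(a)–(b): forbidden (ΔS, ΔL, ΔJ).
(a)–(c): forbidden (ΔL).
(a)–(d): allowed.
(a)–(e): forbidden (parity).
(a)–(f): allowed.
(b)–(c): forbidden (parity, ΔS, ΔJ).
(b)–(d): forbidden (parity, ΔS, ΔL, ΔJ).
(b)–(e): forbidden (ΔS, ΔL, ΔJ).
(b)–(f): forbidden (parity, ΔS, ΔL, ΔJ).
(c)–(d): forbidden (parity, ΔL).
(c)–(e): allowed.
(c)–(f): forbidden (parity, ΔL, ΔJ).
(d)–(e): allowed.
(d)–(f): forbidden (parity).
(e)–(f): forbidden (ΔJ).
Allowed pairs: 4 of 15.

4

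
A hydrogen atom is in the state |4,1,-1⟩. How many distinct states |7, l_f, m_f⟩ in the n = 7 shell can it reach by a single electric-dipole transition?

E1 requires Δl = ±1, so l_f ∈ {0, 2}; with 0 ≤ l_f ≤ n_f−1 = 6, the allowed l_f values are {0, 2}.
For l_f = 0: m_f ∈ {m_i−1, m_i, m_i+1} ∩ [−0, 0] = {0} → 1 state.
For l_f = 2: m_f ∈ {m_i−1, m_i, m_i+1} ∩ [−2, 2] = {-2, -1, 0} → 3 states.
Total: 4.

4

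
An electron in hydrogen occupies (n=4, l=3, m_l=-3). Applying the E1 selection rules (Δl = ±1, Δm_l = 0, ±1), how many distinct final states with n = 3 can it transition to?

1

E1 requires Δl = ±1, so l_f ∈ {2, 4}; with 0 ≤ l_f ≤ n_f−1 = 2, the allowed l_f values are {2}.
For l_f = 2: m_f ∈ {m_i−1, m_i, m_i+1} ∩ [−2, 2] = {-2} → 1 state.
Total: 1.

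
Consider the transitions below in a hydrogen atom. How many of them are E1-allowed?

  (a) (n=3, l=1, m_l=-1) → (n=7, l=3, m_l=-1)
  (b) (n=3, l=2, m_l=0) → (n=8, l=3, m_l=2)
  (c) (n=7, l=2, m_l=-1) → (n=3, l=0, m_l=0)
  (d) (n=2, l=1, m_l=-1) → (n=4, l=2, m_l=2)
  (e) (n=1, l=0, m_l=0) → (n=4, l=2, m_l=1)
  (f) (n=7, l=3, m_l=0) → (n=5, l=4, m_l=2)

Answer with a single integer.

0

(a) forbidden — Δl = +2 (E1 requires Δl = ±1)
(b) forbidden — Δm_l = +2 (E1 requires Δm_l = 0, ±1)
(c) forbidden — Δl = -2 (E1 requires Δl = ±1)
(d) forbidden — Δm_l = +3 (E1 requires Δm_l = 0, ±1)
(e) forbidden — Δl = +2 (E1 requires Δl = ±1)
(f) forbidden — Δm_l = +2 (E1 requires Δm_l = 0, ±1)
Total allowed: 0 of 6.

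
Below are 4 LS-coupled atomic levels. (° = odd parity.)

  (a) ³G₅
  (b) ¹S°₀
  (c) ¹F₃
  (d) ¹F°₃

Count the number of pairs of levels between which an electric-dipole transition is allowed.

1

(a)–(b): forbidden (ΔS, ΔL, ΔJ).
(a)–(c): forbidden (parity, ΔS, ΔJ).
(a)–(d): forbidden (ΔS, ΔJ).
(b)–(c): forbidden (ΔL, ΔJ).
(b)–(d): forbidden (parity, ΔL, ΔJ).
(c)–(d): allowed.
Allowed pairs: 1 of 6.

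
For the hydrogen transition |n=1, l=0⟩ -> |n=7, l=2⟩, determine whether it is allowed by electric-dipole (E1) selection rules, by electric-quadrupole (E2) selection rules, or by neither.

Δl = 2 − 0 = +2; l_i + l_f = 2.
E1 (Δl = ±1): not satisfied.
E2 (Δl = 0,±2, l_i+l_f ≥ 2): satisfied.

E2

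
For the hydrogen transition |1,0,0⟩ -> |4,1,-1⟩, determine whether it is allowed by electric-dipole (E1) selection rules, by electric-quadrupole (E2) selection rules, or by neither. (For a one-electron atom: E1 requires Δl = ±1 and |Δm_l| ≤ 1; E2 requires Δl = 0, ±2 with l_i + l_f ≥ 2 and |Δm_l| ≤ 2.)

E1

Δl = 1 − 0 = +1; l_i + l_f = 1.
Δm_l = -1.
E1 (Δl = ±1, |Δm_l| ≤ 1): satisfied.
E2 (Δl = 0,±2, l_i+l_f ≥ 2, |Δm_l| ≤ 2): not satisfied.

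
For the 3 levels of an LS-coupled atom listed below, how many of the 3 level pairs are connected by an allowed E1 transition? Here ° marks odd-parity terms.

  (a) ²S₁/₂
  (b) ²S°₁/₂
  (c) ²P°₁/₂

1

(a)–(b): forbidden (ΔL).
(a)–(c): allowed.
(b)–(c): forbidden (parity).
Allowed pairs: 1 of 3.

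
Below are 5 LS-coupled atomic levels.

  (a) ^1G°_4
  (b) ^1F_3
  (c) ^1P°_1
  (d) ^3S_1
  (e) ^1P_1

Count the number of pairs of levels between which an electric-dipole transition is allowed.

2

(a)–(b): allowed.
(a)–(c): forbidden (parity, ΔL, ΔJ).
(a)–(d): forbidden (ΔS, ΔL, ΔJ).
(a)–(e): forbidden (ΔL, ΔJ).
(b)–(c): forbidden (ΔL, ΔJ).
(b)–(d): forbidden (parity, ΔS, ΔL, ΔJ).
(b)–(e): forbidden (parity, ΔL, ΔJ).
(c)–(d): forbidden (ΔS).
(c)–(e): allowed.
(d)–(e): forbidden (parity, ΔS).
Allowed pairs: 2 of 10.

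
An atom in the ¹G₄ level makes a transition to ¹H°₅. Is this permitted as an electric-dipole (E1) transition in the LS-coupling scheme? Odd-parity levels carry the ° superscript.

Parity must change: even → odd — satisfied.
ΔS = 0: S: 0 → 0 — satisfied.
ΔL = 0, ±1 (not L=0↔0): L: 4 → 5, ΔL = +1 — satisfied.
ΔJ = 0, ±1 (not J=0↔0): J: 4 → 5, ΔJ = +1 — satisfied.
All four E1 rules are satisfied.

allowed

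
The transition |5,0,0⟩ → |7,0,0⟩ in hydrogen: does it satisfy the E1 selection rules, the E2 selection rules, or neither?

neither

Δl = 0 − 0 = +0; l_i + l_f = 0.
Δm_l = +0.
E1 (Δl = ±1, |Δm_l| ≤ 1): not satisfied.
E2 (Δl = 0,±2, l_i+l_f ≥ 2, |Δm_l| ≤ 2): not satisfied.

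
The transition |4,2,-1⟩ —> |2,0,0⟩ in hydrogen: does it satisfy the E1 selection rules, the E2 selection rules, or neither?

Δl = 0 − 2 = -2; l_i + l_f = 2.
Δm_l = +1.
E1 (Δl = ±1, |Δm_l| ≤ 1): not satisfied.
E2 (Δl = 0,±2, l_i+l_f ≥ 2, |Δm_l| ≤ 2): satisfied.

E2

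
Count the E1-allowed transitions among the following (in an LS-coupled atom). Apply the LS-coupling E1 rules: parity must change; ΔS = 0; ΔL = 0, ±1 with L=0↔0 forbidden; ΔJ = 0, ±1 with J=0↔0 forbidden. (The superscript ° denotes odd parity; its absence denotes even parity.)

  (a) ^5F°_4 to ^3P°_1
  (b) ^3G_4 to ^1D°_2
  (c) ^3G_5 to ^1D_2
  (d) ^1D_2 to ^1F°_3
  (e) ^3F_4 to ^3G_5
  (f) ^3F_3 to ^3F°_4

2

(a) forbidden (parity, ΔS, ΔL, ΔJ fail)
(b) forbidden (ΔS, ΔL, ΔJ fail)
(c) forbidden (parity, ΔS, ΔL, ΔJ fail)
(d) allowed
(e) forbidden (parity fails)
(f) allowed
Total allowed: 2 of 6.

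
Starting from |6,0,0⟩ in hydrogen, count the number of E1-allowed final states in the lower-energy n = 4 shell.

3

E1 requires Δl = ±1, so l_f ∈ {-1, 1}; with 0 ≤ l_f ≤ n_f−1 = 3, the allowed l_f values are {1}.
For l_f = 1: m_f ∈ {m_i−1, m_i, m_i+1} ∩ [−1, 1] = {-1, 0, 1} → 3 states.
Total: 3.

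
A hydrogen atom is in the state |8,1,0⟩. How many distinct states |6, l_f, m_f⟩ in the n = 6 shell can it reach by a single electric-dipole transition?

4

E1 requires Δl = ±1, so l_f ∈ {0, 2}; with 0 ≤ l_f ≤ n_f−1 = 5, the allowed l_f values are {0, 2}.
For l_f = 0: m_f ∈ {m_i−1, m_i, m_i+1} ∩ [−0, 0] = {0} → 1 state.
For l_f = 2: m_f ∈ {m_i−1, m_i, m_i+1} ∩ [−2, 2] = {-1, 0, 1} → 3 states.
Total: 4.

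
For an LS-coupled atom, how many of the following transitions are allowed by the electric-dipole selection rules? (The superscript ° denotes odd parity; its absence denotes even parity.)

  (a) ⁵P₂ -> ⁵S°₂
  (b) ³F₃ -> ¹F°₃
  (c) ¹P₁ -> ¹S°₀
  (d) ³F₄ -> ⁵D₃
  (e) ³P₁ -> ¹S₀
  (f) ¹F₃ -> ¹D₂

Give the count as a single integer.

(a) allowed
(b) forbidden (ΔS fails)
(c) allowed
(d) forbidden (parity, ΔS fail)
(e) forbidden (parity, ΔS fail)
(f) forbidden (parity fails)
Total allowed: 2 of 6.

2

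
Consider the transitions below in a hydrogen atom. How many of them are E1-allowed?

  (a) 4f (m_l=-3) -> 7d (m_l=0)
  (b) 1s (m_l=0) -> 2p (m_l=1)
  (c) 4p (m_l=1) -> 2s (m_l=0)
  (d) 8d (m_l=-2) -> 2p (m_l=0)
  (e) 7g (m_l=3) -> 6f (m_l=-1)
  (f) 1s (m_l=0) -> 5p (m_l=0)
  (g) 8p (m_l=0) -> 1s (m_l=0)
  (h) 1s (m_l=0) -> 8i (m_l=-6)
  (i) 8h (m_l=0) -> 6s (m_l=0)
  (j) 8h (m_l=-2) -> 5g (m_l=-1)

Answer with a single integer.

(a) forbidden — Δm_l = +3 (E1 requires Δm_l = 0, ±1)
(b) allowed
(c) allowed
(d) forbidden — Δm_l = +2 (E1 requires Δm_l = 0, ±1)
(e) forbidden — Δm_l = -4 (E1 requires Δm_l = 0, ±1)
(f) allowed
(g) allowed
(h) forbidden — Δl = +6 (E1 requires Δl = ±1); Δm_l = -6 (E1 requires Δm_l = 0, ±1)
(i) forbidden — Δl = -5 (E1 requires Δl = ±1)
(j) allowed
Total allowed: 5 of 10.

5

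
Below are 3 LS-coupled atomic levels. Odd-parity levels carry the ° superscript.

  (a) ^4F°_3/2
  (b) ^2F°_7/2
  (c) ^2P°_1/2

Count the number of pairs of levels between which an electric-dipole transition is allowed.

0

(a)–(b): forbidden (parity, ΔS, ΔJ).
(a)–(c): forbidden (parity, ΔS, ΔL).
(b)–(c): forbidden (parity, ΔL, ΔJ).
Allowed pairs: 0 of 3.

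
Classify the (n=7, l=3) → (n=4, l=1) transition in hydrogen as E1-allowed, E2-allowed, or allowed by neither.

E2

Δl = 1 − 3 = -2; l_i + l_f = 4.
E1 (Δl = ±1): not satisfied.
E2 (Δl = 0,±2, l_i+l_f ≥ 2): satisfied.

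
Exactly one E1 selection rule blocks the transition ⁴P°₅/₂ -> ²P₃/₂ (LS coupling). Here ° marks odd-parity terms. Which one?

the ΔS = 0 rule

Reading off the term symbols: S 3/2→1/2, L 1→1, J 5/2→3/2, parity odd→even.
ΔS = 0: S: 3/2 → 1/2 — ✗.
ΔJ = 0, ±1 (not J=0↔0): J: 5/2 → 3/2, ΔJ = -1 — ✓.
ΔL = 0, ±1 (not L=0↔0): L: 1 → 1, ΔL = +0 — ✓.
Parity must change: odd → even — ✓.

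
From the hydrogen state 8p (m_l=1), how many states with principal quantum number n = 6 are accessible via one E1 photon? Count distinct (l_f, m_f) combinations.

E1 requires Δl = ±1, so l_f ∈ {0, 2}; with 0 ≤ l_f ≤ n_f−1 = 5, the allowed l_f values are {0, 2}.
For l_f = 0: m_f ∈ {m_i−1, m_i, m_i+1} ∩ [−0, 0] = {0} → 1 state.
For l_f = 2: m_f ∈ {m_i−1, m_i, m_i+1} ∩ [−2, 2] = {0, 1, 2} → 3 states.
Total: 4.

4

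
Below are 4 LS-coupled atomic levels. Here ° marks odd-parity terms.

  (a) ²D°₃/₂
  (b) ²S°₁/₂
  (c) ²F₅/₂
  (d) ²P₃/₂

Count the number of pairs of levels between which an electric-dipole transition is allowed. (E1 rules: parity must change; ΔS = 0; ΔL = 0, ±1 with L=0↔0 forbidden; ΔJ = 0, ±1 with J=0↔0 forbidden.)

(a)–(b): forbidden (parity, ΔL).
(a)–(c): allowed.
(a)–(d): allowed.
(b)–(c): forbidden (ΔL, ΔJ).
(b)–(d): allowed.
(c)–(d): forbidden (parity, ΔL).
Allowed pairs: 3 of 6.

3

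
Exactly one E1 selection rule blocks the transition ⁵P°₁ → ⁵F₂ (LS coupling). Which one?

Reading off the term symbols: S 2→2, L 1→3, J 1→2, parity odd→even.
ΔJ = 0, ±1 (not J=0↔0): J: 1 → 2, ΔJ = +1 — passes.
Parity must change: odd → even — passes.
ΔL = 0, ±1 (not L=0↔0): L: 1 → 3, ΔL = +2 — fails.
ΔS = 0: S: 2 → 2 — passes.

the ΔL = 0, ±1 rule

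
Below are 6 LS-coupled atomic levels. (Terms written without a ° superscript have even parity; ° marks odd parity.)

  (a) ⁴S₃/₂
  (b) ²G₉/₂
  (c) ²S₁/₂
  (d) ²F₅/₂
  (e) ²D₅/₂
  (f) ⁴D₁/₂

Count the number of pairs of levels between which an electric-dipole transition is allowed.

(a)–(b): forbidden (parity, ΔS, ΔL, ΔJ).
(a)–(c): forbidden (parity, ΔS, ΔL).
(a)–(d): forbidden (parity, ΔS, ΔL).
(a)–(e): forbidden (parity, ΔS, ΔL).
(a)–(f): forbidden (parity, ΔL).
(b)–(c): forbidden (parity, ΔL, ΔJ).
(b)–(d): forbidden (parity, ΔJ).
(b)–(e): forbidden (parity, ΔL, ΔJ).
(b)–(f): forbidden (parity, ΔS, ΔL, ΔJ).
(c)–(d): forbidden (parity, ΔL, ΔJ).
(c)–(e): forbidden (parity, ΔL, ΔJ).
(c)–(f): forbidden (parity, ΔS, ΔL).
(d)–(e): forbidden (parity).
(d)–(f): forbidden (parity, ΔS, ΔJ).
(e)–(f): forbidden (parity, ΔS, ΔJ).
Allowed pairs: 0 of 15.

0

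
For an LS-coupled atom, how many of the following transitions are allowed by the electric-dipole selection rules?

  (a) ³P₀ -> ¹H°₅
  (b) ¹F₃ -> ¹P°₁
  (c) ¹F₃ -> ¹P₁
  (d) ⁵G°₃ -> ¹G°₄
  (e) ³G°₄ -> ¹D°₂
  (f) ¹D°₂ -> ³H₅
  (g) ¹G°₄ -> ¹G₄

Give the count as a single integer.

(a) forbidden (ΔS, ΔL, ΔJ fail)
(b) forbidden (ΔL, ΔJ fail)
(c) forbidden (parity, ΔL, ΔJ fail)
(d) forbidden (parity, ΔS fail)
(e) forbidden (parity, ΔS, ΔL, ΔJ fail)
(f) forbidden (ΔS, ΔL, ΔJ fail)
(g) allowed
Total allowed: 1 of 7.

1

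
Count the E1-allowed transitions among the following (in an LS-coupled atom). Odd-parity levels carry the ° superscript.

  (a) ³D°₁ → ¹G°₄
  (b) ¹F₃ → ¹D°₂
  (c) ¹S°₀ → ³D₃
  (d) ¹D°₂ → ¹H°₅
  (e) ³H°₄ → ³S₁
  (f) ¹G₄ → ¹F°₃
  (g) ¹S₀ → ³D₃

(a) forbidden (parity, ΔS, ΔL, ΔJ fail)
(b) allowed
(c) forbidden (ΔS, ΔL, ΔJ fail)
(d) forbidden (parity, ΔL, ΔJ fail)
(e) forbidden (ΔL, ΔJ fail)
(f) allowed
(g) forbidden (parity, ΔS, ΔL, ΔJ fail)
Total allowed: 2 of 7.

2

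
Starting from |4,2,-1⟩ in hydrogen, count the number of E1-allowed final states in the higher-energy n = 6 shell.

5

E1 requires Δl = ±1, so l_f ∈ {1, 3}; with 0 ≤ l_f ≤ n_f−1 = 5, the allowed l_f values are {1, 3}.
For l_f = 1: m_f ∈ {m_i−1, m_i, m_i+1} ∩ [−1, 1] = {-1, 0} → 2 states.
For l_f = 3: m_f ∈ {m_i−1, m_i, m_i+1} ∩ [−3, 3] = {-2, -1, 0} → 3 states.
Total: 5.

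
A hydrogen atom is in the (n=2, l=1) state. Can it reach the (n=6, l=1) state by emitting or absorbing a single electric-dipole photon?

forbidden

Δl = 1 − 1 = +0; the E1 rule Δl = ±1 is fails.
The transition is electric-dipole forbidden.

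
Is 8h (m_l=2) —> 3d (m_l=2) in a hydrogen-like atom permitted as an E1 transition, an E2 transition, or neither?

Δl = 2 − 5 = -3; l_i + l_f = 7.
Δm_l = +0.
E1 (Δl = ±1, |Δm_l| ≤ 1): not satisfied.
E2 (Δl = 0,±2, l_i+l_f ≥ 2, |Δm_l| ≤ 2): not satisfied.

neither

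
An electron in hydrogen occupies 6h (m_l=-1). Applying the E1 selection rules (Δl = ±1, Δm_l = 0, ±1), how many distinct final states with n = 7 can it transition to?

E1 requires Δl = ±1, so l_f ∈ {4, 6}; with 0 ≤ l_f ≤ n_f−1 = 6, the allowed l_f values are {4, 6}.
For l_f = 4: m_f ∈ {m_i−1, m_i, m_i+1} ∩ [−4, 4] = {-2, -1, 0} → 3 states.
For l_f = 6: m_f ∈ {m_i−1, m_i, m_i+1} ∩ [−6, 6] = {-2, -1, 0} → 3 states.
Total: 6.

6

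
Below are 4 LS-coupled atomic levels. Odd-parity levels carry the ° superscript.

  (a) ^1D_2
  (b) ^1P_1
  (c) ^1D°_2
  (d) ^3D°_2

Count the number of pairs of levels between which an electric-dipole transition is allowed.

2

(a)–(b): forbidden (parity).
(a)–(c): allowed.
(a)–(d): forbidden (ΔS).
(b)–(c): allowed.
(b)–(d): forbidden (ΔS).
(c)–(d): forbidden (parity, ΔS).
Allowed pairs: 2 of 6.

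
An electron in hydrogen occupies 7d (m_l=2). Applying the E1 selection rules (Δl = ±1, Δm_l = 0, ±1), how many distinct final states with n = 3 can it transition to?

E1 requires Δl = ±1, so l_f ∈ {1, 3}; with 0 ≤ l_f ≤ n_f−1 = 2, the allowed l_f values are {1}.
For l_f = 1: m_f ∈ {m_i−1, m_i, m_i+1} ∩ [−1, 1] = {1} → 1 state.
Total: 1.

1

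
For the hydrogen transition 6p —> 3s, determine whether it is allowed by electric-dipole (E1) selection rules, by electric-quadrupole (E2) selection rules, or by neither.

E1

Δl = 0 − 1 = -1; l_i + l_f = 1.
E1 (Δl = ±1): satisfied.
E2 (Δl = 0,±2, l_i+l_f ≥ 2): not satisfied.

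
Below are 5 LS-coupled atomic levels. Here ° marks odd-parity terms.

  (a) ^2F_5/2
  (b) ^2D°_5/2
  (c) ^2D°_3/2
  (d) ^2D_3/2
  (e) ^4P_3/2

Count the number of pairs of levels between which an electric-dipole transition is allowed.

(a)–(b): allowed.
(a)–(c): allowed.
(a)–(d): forbidden (parity).
(a)–(e): forbidden (parity, ΔS, ΔL).
(b)–(c): forbidden (parity).
(b)–(d): allowed.
(b)–(e): forbidden (ΔS).
(c)–(d): allowed.
(c)–(e): forbidden (ΔS).
(d)–(e): forbidden (parity, ΔS).
Allowed pairs: 4 of 10.

4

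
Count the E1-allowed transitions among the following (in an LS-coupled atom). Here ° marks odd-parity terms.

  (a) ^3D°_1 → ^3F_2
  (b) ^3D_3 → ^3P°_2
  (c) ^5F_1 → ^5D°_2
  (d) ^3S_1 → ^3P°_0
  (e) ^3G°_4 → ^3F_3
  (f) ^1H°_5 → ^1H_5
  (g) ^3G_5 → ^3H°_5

7

(a) allowed
(b) allowed
(c) allowed
(d) allowed
(e) allowed
(f) allowed
(g) allowed
Total allowed: 7 of 7.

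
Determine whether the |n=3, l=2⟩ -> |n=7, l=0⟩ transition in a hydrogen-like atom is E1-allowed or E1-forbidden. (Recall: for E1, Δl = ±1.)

forbidden

Initial l = 2, final l = 0, so Δl = -2. E1 requires Δl = ±1: fails.
The transition is electric-dipole forbidden.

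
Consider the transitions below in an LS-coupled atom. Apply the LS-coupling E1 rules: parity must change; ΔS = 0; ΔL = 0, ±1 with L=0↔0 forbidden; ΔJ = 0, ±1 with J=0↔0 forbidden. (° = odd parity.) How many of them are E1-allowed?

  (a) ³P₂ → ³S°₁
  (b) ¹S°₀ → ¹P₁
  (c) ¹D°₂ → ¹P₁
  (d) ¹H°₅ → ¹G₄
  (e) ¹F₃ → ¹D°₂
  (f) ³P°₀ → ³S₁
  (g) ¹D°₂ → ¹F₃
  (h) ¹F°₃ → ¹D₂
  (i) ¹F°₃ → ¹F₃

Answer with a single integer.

9

(a) allowed
(b) allowed
(c) allowed
(d) allowed
(e) allowed
(f) allowed
(g) allowed
(h) allowed
(i) allowed
Total allowed: 9 of 9.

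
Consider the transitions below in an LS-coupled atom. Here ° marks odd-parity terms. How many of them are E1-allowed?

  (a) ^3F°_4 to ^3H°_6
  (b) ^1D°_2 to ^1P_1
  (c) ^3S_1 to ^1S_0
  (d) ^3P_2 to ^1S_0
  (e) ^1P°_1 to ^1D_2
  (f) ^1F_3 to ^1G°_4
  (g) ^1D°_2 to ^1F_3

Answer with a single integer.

(a) forbidden (parity, ΔL, ΔJ fail)
(b) allowed
(c) forbidden (parity, ΔS, ΔL fail)
(d) forbidden (parity, ΔS, ΔJ fail)
(e) allowed
(f) allowed
(g) allowed
Total allowed: 4 of 7.

4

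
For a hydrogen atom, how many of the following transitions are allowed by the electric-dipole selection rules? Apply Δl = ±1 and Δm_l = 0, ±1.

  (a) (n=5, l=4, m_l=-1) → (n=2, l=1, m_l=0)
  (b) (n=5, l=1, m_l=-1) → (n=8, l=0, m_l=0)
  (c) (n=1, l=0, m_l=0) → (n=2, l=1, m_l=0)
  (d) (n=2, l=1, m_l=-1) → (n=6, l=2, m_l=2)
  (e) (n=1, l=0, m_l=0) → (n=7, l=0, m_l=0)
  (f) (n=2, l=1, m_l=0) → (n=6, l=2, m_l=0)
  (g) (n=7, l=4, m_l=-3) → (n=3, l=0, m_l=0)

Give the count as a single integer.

(a) forbidden — Δl = -3 (E1 requires Δl = ±1)
(b) allowed
(c) allowed
(d) forbidden — Δm_l = +3 (E1 requires Δm_l = 0, ±1)
(e) forbidden — Δl = +0 (E1 requires Δl = ±1)
(f) allowed
(g) forbidden — Δl = -4 (E1 requires Δl = ±1); Δm_l = +3 (E1 requires Δm_l = 0, ±1)
Total allowed: 3 of 7.

3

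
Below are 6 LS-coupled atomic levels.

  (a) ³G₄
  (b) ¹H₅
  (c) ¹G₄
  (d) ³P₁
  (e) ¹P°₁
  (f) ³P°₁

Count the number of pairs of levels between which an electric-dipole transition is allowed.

1

(a)–(b): forbidden (parity, ΔS).
(a)–(c): forbidden (parity, ΔS).
(a)–(d): forbidden (parity, ΔL, ΔJ).
(a)–(e): forbidden (ΔS, ΔL, ΔJ).
(a)–(f): forbidden (ΔL, ΔJ).
(b)–(c): forbidden (parity).
(b)–(d): forbidden (parity, ΔS, ΔL, ΔJ).
(b)–(e): forbidden (ΔL, ΔJ).
(b)–(f): forbidden (ΔS, ΔL, ΔJ).
(c)–(d): forbidden (parity, ΔS, ΔL, ΔJ).
(c)–(e): forbidden (ΔL, ΔJ).
(c)–(f): forbidden (ΔS, ΔL, ΔJ).
(d)–(e): forbidden (ΔS).
(d)–(f): allowed.
(e)–(f): forbidden (parity, ΔS).
Allowed pairs: 1 of 15.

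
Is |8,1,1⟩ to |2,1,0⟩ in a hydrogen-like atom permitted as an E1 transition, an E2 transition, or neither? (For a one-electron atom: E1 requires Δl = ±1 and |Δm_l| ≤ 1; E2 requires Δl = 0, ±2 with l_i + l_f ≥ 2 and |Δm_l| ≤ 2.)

Δl = 1 − 1 = +0; l_i + l_f = 2.
Δm_l = -1.
E1 (Δl = ±1, |Δm_l| ≤ 1): not satisfied.
E2 (Δl = 0,±2, l_i+l_f ≥ 2, |Δm_l| ≤ 2): satisfied.

E2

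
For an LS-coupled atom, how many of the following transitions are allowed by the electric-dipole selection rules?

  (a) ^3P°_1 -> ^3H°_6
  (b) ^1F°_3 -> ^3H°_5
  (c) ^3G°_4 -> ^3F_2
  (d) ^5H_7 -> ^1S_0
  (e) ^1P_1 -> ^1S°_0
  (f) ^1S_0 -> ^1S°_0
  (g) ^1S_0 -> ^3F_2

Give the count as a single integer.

1

(a) forbidden (parity, ΔL, ΔJ fail)
(b) forbidden (parity, ΔS, ΔL, ΔJ fail)
(c) forbidden (ΔJ fails)
(d) forbidden (parity, ΔS, ΔL, ΔJ fail)
(e) allowed
(f) forbidden (ΔL, ΔJ fail)
(g) forbidden (parity, ΔS, ΔL, ΔJ fail)
Total allowed: 1 of 7.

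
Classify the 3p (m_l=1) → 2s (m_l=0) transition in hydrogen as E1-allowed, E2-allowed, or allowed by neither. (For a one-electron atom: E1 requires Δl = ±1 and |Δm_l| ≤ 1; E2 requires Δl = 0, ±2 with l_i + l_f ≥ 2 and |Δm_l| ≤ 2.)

E1

Δl = 0 − 1 = -1; l_i + l_f = 1.
Δm_l = -1.
E1 (Δl = ±1, |Δm_l| ≤ 1): satisfied.
E2 (Δl = 0,±2, l_i+l_f ≥ 2, |Δm_l| ≤ 2): not satisfied.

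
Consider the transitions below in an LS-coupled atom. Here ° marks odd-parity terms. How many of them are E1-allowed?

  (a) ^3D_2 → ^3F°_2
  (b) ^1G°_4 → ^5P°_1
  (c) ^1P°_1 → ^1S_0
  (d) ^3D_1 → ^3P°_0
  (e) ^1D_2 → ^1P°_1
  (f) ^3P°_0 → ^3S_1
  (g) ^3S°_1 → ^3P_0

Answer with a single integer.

(a) allowed
(b) forbidden (parity, ΔS, ΔL, ΔJ fail)
(c) allowed
(d) allowed
(e) allowed
(f) allowed
(g) allowed
Total allowed: 6 of 7.

6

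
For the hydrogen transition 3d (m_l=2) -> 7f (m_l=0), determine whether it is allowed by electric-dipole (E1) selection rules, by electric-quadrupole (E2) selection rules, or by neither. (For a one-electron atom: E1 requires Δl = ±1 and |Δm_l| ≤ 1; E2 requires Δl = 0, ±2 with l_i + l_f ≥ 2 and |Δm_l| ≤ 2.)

Δl = 3 − 2 = +1; l_i + l_f = 5.
Δm_l = -2.
E1 (Δl = ±1, |Δm_l| ≤ 1): not satisfied.
E2 (Δl = 0,±2, l_i+l_f ≥ 2, |Δm_l| ≤ 2): not satisfied.

neither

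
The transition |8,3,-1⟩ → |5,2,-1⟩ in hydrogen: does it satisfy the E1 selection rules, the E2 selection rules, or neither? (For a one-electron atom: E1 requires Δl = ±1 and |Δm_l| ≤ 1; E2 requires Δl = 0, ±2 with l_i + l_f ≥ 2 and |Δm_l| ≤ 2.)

Δl = 2 − 3 = -1; l_i + l_f = 5.
Δm_l = +0.
E1 (Δl = ±1, |Δm_l| ≤ 1): satisfied.
E2 (Δl = 0,±2, l_i+l_f ≥ 2, |Δm_l| ≤ 2): not satisfied.

E1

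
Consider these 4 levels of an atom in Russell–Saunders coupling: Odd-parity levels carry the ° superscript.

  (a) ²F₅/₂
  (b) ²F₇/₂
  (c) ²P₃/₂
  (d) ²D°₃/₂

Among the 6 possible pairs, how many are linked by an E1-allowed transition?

(a)–(b): forbidden (parity).
(a)–(c): forbidden (parity, ΔL).
(a)–(d): allowed.
(b)–(c): forbidden (parity, ΔL, ΔJ).
(b)–(d): forbidden (ΔJ).
(c)–(d): allowed.
Allowed pairs: 2 of 6.

2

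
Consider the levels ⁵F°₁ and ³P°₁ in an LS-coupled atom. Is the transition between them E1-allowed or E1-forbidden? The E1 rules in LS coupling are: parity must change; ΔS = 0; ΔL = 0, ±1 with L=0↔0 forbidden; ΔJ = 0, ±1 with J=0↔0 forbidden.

forbidden

Parity must change: odd → odd — fails.
ΔS = 0: S: 2 → 1 — fails.
ΔL = 0, ±1 (not L=0↔0): L: 3 → 1, ΔL = -2 — fails.
ΔJ = 0, ±1 (not J=0↔0): J: 1 → 1, ΔJ = +0 — ok.
Rule(s) violated: parity, ΔS, ΔL.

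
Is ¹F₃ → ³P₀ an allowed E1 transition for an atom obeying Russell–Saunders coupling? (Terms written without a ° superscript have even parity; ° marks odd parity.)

Initial level: S=0, L=3, J=3, parity even. Final level: S=1, L=1, J=0, parity even.
Parity must change: even → even — ✗.
ΔS = 0: S: 0 → 1 — ✗.
ΔL = 0, ±1 (not L=0↔0): L: 3 → 1, ΔL = -2 — ✗.
ΔJ = 0, ±1 (not J=0↔0): J: 3 → 0, ΔJ = -3 — ✗.
Rule(s) violated: parity, ΔS, ΔL, ΔJ.

forbidden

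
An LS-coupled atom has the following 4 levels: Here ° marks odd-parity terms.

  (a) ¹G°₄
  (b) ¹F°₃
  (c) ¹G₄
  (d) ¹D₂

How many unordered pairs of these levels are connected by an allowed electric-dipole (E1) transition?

3

(a)–(b): forbidden (parity).
(a)–(c): allowed.
(a)–(d): forbidden (ΔL, ΔJ).
(b)–(c): allowed.
(b)–(d): allowed.
(c)–(d): forbidden (parity, ΔL, ΔJ).
Allowed pairs: 3 of 6.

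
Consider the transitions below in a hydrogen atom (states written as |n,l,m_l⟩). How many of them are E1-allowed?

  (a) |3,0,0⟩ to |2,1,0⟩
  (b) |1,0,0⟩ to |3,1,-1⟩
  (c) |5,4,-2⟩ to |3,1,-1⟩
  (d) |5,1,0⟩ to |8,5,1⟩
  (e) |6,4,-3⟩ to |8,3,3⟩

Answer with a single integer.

2

(a) allowed
(b) allowed
(c) forbidden — Δl = -3 (E1 requires Δl = ±1)
(d) forbidden — Δl = +4 (E1 requires Δl = ±1)
(e) forbidden — Δm_l = +6 (E1 requires Δm_l = 0, ±1)
Total allowed: 2 of 5.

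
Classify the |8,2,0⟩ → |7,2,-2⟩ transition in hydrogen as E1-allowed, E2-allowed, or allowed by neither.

E2

Δl = 2 − 2 = +0; l_i + l_f = 4.
Δm_l = -2.
E1 (Δl = ±1, |Δm_l| ≤ 1): not satisfied.
E2 (Δl = 0,±2, l_i+l_f ≥ 2, |Δm_l| ≤ 2): satisfied.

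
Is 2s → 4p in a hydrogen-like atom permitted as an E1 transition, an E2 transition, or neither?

Δl = 1 − 0 = +1; l_i + l_f = 1.
E1 (Δl = ±1): satisfied.
E2 (Δl = 0,±2, l_i+l_f ≥ 2): not satisfied.

E1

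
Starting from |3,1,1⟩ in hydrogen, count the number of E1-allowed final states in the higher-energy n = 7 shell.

4

E1 requires Δl = ±1, so l_f ∈ {0, 2}; with 0 ≤ l_f ≤ n_f−1 = 6, the allowed l_f values are {0, 2}.
For l_f = 0: m_f ∈ {m_i−1, m_i, m_i+1} ∩ [−0, 0] = {0} → 1 state.
For l_f = 2: m_f ∈ {m_i−1, m_i, m_i+1} ∩ [−2, 2] = {0, 1, 2} → 3 states.
Total: 4.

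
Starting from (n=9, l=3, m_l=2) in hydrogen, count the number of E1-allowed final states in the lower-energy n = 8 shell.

E1 requires Δl = ±1, so l_f ∈ {2, 4}; with 0 ≤ l_f ≤ n_f−1 = 7, the allowed l_f values are {2, 4}.
For l_f = 2: m_f ∈ {m_i−1, m_i, m_i+1} ∩ [−2, 2] = {1, 2} → 2 states.
For l_f = 4: m_f ∈ {m_i−1, m_i, m_i+1} ∩ [−4, 4] = {1, 2, 3} → 3 states.
Total: 5.

5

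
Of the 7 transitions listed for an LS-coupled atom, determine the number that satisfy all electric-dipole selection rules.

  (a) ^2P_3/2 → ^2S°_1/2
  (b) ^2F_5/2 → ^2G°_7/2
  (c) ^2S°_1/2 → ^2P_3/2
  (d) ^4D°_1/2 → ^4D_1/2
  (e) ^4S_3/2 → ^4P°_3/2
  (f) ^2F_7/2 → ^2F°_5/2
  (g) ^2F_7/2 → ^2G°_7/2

(a) allowed
(b) allowed
(c) allowed
(d) allowed
(e) allowed
(f) allowed
(g) allowed
Total allowed: 7 of 7.

7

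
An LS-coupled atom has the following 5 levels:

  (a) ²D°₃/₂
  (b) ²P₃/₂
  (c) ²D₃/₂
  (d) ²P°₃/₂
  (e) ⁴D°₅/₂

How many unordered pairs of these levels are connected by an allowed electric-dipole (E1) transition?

(a)–(b): allowed.
(a)–(c): allowed.
(a)–(d): forbidden (parity).
(a)–(e): forbidden (parity, ΔS).
(b)–(c): forbidden (parity).
(b)–(d): allowed.
(b)–(e): forbidden (ΔS).
(c)–(d): allowed.
(c)–(e): forbidden (ΔS).
(d)–(e): forbidden (parity, ΔS).
Allowed pairs: 4 of 10.

4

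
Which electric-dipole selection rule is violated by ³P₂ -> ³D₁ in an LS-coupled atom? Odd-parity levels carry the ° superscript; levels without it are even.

parity

Initial level: S=1, L=1, J=2, parity even. Final level: S=1, L=2, J=1, parity even.
Parity must change: even → even — violated.
ΔS = 0: S: 1 → 1 — satisfied.
ΔL = 0, ±1 (not L=0↔0): L: 1 → 2, ΔL = +1 — satisfied.
ΔJ = 0, ±1 (not J=0↔0): J: 2 → 1, ΔJ = -1 — satisfied.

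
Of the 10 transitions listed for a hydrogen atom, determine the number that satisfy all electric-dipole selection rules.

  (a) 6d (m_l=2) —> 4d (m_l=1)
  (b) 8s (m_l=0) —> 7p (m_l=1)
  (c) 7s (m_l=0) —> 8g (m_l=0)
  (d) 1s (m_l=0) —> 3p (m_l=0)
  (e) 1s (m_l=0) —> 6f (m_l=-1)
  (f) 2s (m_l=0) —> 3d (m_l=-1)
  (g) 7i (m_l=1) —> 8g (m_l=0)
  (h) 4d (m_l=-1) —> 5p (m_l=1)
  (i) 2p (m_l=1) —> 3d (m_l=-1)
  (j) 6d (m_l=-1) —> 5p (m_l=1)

(a) forbidden — Δl = +0 (E1 requires Δl = ±1)
(b) allowed
(c) forbidden — Δl = +4 (E1 requires Δl = ±1)
(d) allowed
(e) forbidden — Δl = +3 (E1 requires Δl = ±1)
(f) forbidden — Δl = +2 (E1 requires Δl = ±1)
(g) forbidden — Δl = -2 (E1 requires Δl = ±1)
(h) forbidden — Δm_l = +2 (E1 requires Δm_l = 0, ±1)
(i) forbidden — Δm_l = -2 (E1 requires Δm_l = 0, ±1)
(j) forbidden — Δm_l = +2 (E1 requires Δm_l = 0, ±1)
Total allowed: 2 of 10.

2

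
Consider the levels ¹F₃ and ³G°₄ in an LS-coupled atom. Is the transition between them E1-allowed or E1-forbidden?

Parity must change: even → odd — passes.
ΔS = 0: S: 0 → 1 — fails.
ΔL = 0, ±1 (not L=0↔0): L: 3 → 4, ΔL = +1 — passes.
ΔJ = 0, ±1 (not J=0↔0): J: 3 → 4, ΔJ = +1 — passes.
Rule(s) violated: ΔS.

forbidden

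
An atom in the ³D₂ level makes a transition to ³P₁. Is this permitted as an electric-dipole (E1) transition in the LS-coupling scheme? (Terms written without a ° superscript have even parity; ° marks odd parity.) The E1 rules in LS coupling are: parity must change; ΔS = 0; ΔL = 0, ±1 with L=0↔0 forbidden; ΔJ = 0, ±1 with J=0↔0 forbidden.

forbidden

Initial level: S=1, L=2, J=2, parity even. Final level: S=1, L=1, J=1, parity even.
ΔS = 0: S: 1 → 1 — ✓.
ΔJ = 0, ±1 (not J=0↔0): J: 2 → 1, ΔJ = -1 — ✓.
ΔL = 0, ±1 (not L=0↔0): L: 2 → 1, ΔL = -1 — ✓.
Parity must change: even → even — ✗.
Rule(s) violated: parity.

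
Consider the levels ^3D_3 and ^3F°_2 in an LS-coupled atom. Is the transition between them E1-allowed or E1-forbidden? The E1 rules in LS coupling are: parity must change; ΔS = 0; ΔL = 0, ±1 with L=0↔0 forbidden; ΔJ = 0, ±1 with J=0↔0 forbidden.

allowed

Parity must change: even → odd — satisfied.
ΔS = 0: S: 1 → 1 — satisfied.
ΔL = 0, ±1 (not L=0↔0): L: 2 → 3, ΔL = +1 — satisfied.
ΔJ = 0, ±1 (not J=0↔0): J: 3 → 2, ΔJ = -1 — satisfied.
All four E1 rules are satisfied.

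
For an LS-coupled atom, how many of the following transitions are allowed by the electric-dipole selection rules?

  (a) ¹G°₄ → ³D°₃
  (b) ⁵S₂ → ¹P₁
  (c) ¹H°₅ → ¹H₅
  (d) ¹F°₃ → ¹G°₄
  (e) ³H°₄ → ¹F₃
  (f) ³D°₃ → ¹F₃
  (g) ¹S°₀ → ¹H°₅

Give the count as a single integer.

(a) forbidden (parity, ΔS, ΔL fail)
(b) forbidden (parity, ΔS fail)
(c) allowed
(d) forbidden (parity fails)
(e) forbidden (ΔS, ΔL fail)
(f) forbidden (ΔS fails)
(g) forbidden (parity, ΔL, ΔJ fail)
Total allowed: 1 of 7.

1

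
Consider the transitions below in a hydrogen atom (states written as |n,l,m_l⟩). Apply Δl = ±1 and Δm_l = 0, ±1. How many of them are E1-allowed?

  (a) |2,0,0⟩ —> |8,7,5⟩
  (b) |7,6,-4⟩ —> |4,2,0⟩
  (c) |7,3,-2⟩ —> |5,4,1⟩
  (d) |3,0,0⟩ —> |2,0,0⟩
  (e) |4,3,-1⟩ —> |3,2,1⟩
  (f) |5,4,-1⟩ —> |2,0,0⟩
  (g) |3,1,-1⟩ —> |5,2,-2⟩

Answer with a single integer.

1

(a) forbidden — Δl = +7 (E1 requires Δl = ±1); Δm_l = +5 (E1 requires Δm_l = 0, ±1)
(b) forbidden — Δl = -4 (E1 requires Δl = ±1); Δm_l = +4 (E1 requires Δm_l = 0, ±1)
(c) forbidden — Δm_l = +3 (E1 requires Δm_l = 0, ±1)
(d) forbidden — Δl = +0 (E1 requires Δl = ±1)
(e) forbidden — Δm_l = +2 (E1 requires Δm_l = 0, ±1)
(f) forbidden — Δl = -4 (E1 requires Δl = ±1)
(g) allowed
Total allowed: 1 of 7.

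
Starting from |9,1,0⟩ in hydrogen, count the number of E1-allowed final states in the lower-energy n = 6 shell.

4

E1 requires Δl = ±1, so l_f ∈ {0, 2}; with 0 ≤ l_f ≤ n_f−1 = 5, the allowed l_f values are {0, 2}.
For l_f = 0: m_f ∈ {m_i−1, m_i, m_i+1} ∩ [−0, 0] = {0} → 1 state.
For l_f = 2: m_f ∈ {m_i−1, m_i, m_i+1} ∩ [−2, 2] = {-1, 0, 1} → 3 states.
Total: 4.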